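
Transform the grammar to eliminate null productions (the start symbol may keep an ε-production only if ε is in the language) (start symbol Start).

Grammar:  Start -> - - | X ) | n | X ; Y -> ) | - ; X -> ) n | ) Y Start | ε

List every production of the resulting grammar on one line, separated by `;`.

Nullable set = {Start, X}.
ε ∈ L(G) since Start is nullable, so keep Start → ε.
Add the nullable-subset variants: Start → X ) gives X ) | ). X → ) Y Start gives ) Y Start | ) Y.

Start -> - - | X ) | ) | n | X | ε; Y -> ) | -; X -> ) n | ) Y Start | ) Y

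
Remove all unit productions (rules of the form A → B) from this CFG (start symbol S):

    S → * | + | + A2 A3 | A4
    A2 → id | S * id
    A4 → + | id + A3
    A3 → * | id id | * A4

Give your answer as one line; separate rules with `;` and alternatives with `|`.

Unit pairs: S ⇒* {A4}.
For every A with A ⇒* B via unit rules, add B's non-unit alternatives to A; then delete every rule of the form X → Y.

S → + | id + A3 | * | + A2 A3; A2 → id | S * id; A4 → + | id + A3; A3 → * | id id | * A4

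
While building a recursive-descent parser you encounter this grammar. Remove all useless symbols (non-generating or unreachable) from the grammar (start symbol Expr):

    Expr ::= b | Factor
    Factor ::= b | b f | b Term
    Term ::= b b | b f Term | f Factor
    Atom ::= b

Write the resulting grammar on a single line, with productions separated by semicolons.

Expr ::= b | Factor; Factor ::= b | b f | b Term; Term ::= b b | b f Term | f Factor

Generating nonterminals: {Atom, Expr, Factor, Term}.
Reachable from Expr after that: {Expr, Factor, Term}.
Removed useless symbols: {Atom} and every production mentioning them.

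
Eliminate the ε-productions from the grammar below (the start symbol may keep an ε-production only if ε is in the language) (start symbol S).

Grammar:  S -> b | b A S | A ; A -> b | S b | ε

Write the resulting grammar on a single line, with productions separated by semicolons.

S -> b | b A S | b A | b S | A | ε; A -> b | S b

Nullable set = {A, S}.
ε ∈ L(G) since S is nullable, so keep S → ε.
Add the nullable-subset variants: S → b A S gives b A S | b A | b S.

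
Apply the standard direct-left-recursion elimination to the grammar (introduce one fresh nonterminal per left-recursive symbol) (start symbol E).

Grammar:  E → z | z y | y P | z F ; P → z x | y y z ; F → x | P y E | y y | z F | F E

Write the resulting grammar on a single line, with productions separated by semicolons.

E → z | z y | y P | z F; P → z x | y y z; F → x F' | P y E F' | y y F' | z F F'; F' → E F' | eps

Left recursion appears on F.
For F: α = {E}, β = {x, P y E, y y, z F}. Rewrite as F → β F' and F' → α F' | ε.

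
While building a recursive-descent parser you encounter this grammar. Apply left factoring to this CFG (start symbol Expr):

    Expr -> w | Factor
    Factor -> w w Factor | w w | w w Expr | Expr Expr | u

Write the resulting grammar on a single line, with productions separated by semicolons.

Factor has alternatives sharing prefix 'w w': factor to Factor → w w Factor1 with Factor1 → Factor | ε | Expr.

Expr -> w | Factor; Factor -> Expr Expr | u | w w Factor1; Factor1 -> Factor | eps | Expr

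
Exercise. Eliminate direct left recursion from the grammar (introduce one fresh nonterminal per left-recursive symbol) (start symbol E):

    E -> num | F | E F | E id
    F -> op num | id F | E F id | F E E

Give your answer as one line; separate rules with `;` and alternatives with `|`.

E -> num E' | F E'; F -> op num F' | id F F' | E F id F'; E' -> F E' | id E' | ε; F' -> E E F' | ε

Directly left-recursive nonterminals: E, F.
For E: α = {F, id}, β = {num, F}. Rewrite as E → β E' and E' → α E' | ε.
For F: α = {E E}, β = {op num, id F, E F id}. Rewrite as F → β F' and F' → α F' | ε.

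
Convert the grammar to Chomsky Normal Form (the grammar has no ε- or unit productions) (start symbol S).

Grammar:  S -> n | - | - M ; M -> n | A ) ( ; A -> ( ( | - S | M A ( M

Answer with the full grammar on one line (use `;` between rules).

S -> n | - | X1 M; M -> n | A Y1; A -> X3 X3 | X1 S | M Y2; X1 -> -; X2 -> ); X3 -> (; Y1 -> X2 X3; Y2 -> A Y3; Y3 -> X3 M

Introduce a nonterminal for each terminal appearing in a rule of length ≥ 2: X1 → -, X2 → ), X3 → (.
Binarize each right-hand side of length ≥ 3 by chaining fresh nonterminals (Y1, Y2, …): affected rules were M → A X2 X3; A → M A X3 M.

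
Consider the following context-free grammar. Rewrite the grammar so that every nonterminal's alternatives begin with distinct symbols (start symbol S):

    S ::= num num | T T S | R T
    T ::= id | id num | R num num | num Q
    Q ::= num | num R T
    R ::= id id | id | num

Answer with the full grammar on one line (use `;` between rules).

S ::= num num | T T S | R T; T ::= R num num | num Q | id T'; Q ::= num Q'; R ::= num | id R'; T' ::= ε | num; Q' ::= ε | R T; R' ::= id | ε

T has alternatives sharing prefix 'id': factor to T → id T' with T' → ε | num.
Q has alternatives sharing prefix 'num': factor to Q → num Q' with Q' → ε | R T.
R has alternatives sharing prefix 'id': factor to R → id R' with R' → id | ε.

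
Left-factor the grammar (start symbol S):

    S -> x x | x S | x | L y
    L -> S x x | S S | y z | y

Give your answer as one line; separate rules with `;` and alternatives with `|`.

S -> L y | x S'; L -> S L' | y L''; S' -> x | S | ε; L' -> x x | S; L'' -> z | ε

S has alternatives sharing prefix 'x': factor to S → x S' with S' → x | S | ε.
L has alternatives sharing prefix 'S': factor to L → S L' with L' → x x | S.
L has alternatives sharing prefix 'y': factor to L → y L'' with L'' → z | ε.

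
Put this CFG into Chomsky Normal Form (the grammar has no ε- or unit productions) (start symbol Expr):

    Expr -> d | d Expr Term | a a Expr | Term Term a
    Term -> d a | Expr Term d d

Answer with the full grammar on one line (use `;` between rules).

Introduce a nonterminal for each terminal appearing in a rule of length ≥ 2: X1 → d, X2 → a.
Binarize each right-hand side of length ≥ 3 by chaining fresh nonterminals (Y1, Y2, …): affected rules were Expr → X1 Expr Term; Expr → X2 X2 Expr; Expr → Term Term X2; Term → Expr Term X1 X1.

Expr -> d | X1 Y1 | X2 Y2 | Term Y3; Term -> X1 X2 | Expr Y4; X1 -> d; X2 -> a; Y1 -> Expr Term; Y2 -> X2 Expr; Y3 -> Term X2; Y4 -> Term Y5; Y5 -> X1 X1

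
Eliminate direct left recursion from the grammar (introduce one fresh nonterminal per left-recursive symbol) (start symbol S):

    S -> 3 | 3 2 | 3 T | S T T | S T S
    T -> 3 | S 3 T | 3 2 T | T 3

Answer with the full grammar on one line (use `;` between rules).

S, T are directly left-recursive.
For S: α = {T T, T S}, β = {3, 3 2, 3 T}. Rewrite as S → β S' and S' → α S' | ε.
For T: α = {3}, β = {3, S 3 T, 3 2 T}. Rewrite as T → β T' and T' → α T' | ε.

S -> 3 S' | 3 2 S' | 3 T S'; T -> 3 T' | S 3 T T' | 3 2 T T'; S' -> T T S' | T S S' | ε; T' -> 3 T' | ε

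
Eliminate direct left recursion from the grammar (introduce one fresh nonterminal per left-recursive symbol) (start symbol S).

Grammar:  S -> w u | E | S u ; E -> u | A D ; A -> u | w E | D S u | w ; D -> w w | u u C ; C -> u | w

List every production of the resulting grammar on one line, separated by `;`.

Directly left-recursive nonterminal: S.
For S: α = {u}, β = {w u, E}. Rewrite as S → β S' and S' → α S' | ε.

S -> w u S' | E S'; E -> u | A D; A -> u | w E | D S u | w; D -> w w | u u C; C -> u | w; S' -> u S' | ε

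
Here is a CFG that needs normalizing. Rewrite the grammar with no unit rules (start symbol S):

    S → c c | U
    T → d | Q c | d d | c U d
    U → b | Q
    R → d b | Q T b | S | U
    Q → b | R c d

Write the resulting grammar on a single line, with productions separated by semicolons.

S → b | c c | R c d; T → d | Q c | d d | c U d; U → b | R c d; R → b | R c d | c c | d b | Q T b; Q → b | R c d

Unit pairs: R ⇒* {Q, S, U}; S ⇒* {Q, U}; U ⇒* {Q}.
Replace each nonterminal's rules with the union of the non-unit rules of every nonterminal it unit-derives.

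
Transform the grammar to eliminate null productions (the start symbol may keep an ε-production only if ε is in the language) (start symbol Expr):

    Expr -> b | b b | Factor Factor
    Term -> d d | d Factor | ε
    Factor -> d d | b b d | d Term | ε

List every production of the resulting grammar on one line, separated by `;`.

Nullable nonterminals: {Expr, Factor, Term}.
ε ∈ L(G) since Expr is nullable, so keep Expr → ε.
For each production, add variants omitting each subset of nullable occurrences: Expr → Factor Factor gives Factor Factor | Factor. Term → d Factor gives d Factor | d. Factor → d Term gives d Term | d.

Expr -> b | b b | Factor Factor | Factor | ε; Term -> d d | d Factor | d; Factor -> d d | b b d | d Term | d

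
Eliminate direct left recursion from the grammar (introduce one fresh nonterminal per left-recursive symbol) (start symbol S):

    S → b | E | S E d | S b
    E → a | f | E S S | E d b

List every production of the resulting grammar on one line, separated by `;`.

S → b S' | E S'; E → a E' | f E'; S' → E d S' | b S' | eps; E' → S S E' | d b E' | eps

Directly left-recursive nonterminals: S, E.
For S: α = {E d, b}, β = {b, E}. Rewrite as S → β S' and S' → α S' | ε.
For E: α = {S S, d b}, β = {a, f}. Rewrite as E → β E' and E' → α E' | ε.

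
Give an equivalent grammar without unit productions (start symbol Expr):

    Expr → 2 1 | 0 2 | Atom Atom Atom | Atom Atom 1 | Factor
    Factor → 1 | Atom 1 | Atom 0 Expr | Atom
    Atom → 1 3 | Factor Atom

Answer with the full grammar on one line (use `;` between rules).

Expr → 1 3 | Factor Atom | 1 | Atom 1 | Atom 0 Expr | 2 1 | 0 2 | Atom Atom Atom | Atom Atom 1; Factor → 1 3 | Factor Atom | 1 | Atom 1 | Atom 0 Expr; Atom → 1 3 | Factor Atom

Unit pairs: Expr ⇒* {Atom, Factor}; Factor ⇒* {Atom}.
For every A with A ⇒* B via unit rules, add B's non-unit alternatives to A; then delete every rule of the form X → Y.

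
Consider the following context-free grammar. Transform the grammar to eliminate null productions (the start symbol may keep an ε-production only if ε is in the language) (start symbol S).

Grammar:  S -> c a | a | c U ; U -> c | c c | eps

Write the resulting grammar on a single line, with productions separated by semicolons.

S -> c a | a | c U | c; U -> c | c c

Nullable nonterminals: {U}.
ε ∉ L(G), so no ε-production is kept.
Add the nullable-subset variants: S → c U gives c U | c.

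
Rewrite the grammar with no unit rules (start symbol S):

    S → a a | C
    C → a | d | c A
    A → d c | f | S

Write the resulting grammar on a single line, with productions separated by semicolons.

Unit pairs: A ⇒* {C, S}; S ⇒* {C}.
Replace each nonterminal's rules with the union of the non-unit rules of every nonterminal it unit-derives.

S → a | d | c A | a a; C → a | d | c A; A → a | d | c A | a a | d c | f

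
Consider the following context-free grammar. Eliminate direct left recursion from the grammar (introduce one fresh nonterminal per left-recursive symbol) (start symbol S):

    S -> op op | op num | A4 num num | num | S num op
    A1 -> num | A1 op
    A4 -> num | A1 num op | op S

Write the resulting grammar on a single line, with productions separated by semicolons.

S -> op op S' | op num S' | A4 num num S' | num S'; A1 -> num A1'; A4 -> num | A1 num op | op S; S' -> num op S' | eps; A1' -> op A1' | eps

Left recursion appears on S, A1.
For S: α = {num op}, β = {op op, op num, A4 num num, num}. Rewrite as S → β S' and S' → α S' | ε.
For A1: α = {op}, β = {num}. Rewrite as A1 → β A1' and A1' → α A1' | ε.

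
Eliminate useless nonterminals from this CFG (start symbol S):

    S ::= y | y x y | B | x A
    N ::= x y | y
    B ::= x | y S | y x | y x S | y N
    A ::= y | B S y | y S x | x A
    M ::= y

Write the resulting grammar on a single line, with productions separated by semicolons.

Generating nonterminals: {A, B, M, N, S}.
Reachable from S after that: {A, B, N, S}.
Removed useless symbols: {M} and every production mentioning them.

S ::= y | y x y | B | x A; N ::= x y | y; B ::= x | y S | y x | y x S | y N; A ::= y | B S y | y S x | x A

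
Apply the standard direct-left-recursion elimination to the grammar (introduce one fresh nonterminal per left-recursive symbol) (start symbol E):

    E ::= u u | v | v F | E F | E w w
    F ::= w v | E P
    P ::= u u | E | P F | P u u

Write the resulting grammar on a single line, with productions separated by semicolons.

E ::= u u E' | v E' | v F E'; F ::= w v | E P; P ::= u u P' | E P'; E' ::= F E' | w w E' | ε; P' ::= F P' | u u P' | ε

Directly left-recursive nonterminals: E, P.
For E: α = {F, w w}, β = {u u, v, v F}. Rewrite as E → β E' and E' → α E' | ε.
For P: α = {F, u u}, β = {u u, E}. Rewrite as P → β P' and P' → α P' | ε.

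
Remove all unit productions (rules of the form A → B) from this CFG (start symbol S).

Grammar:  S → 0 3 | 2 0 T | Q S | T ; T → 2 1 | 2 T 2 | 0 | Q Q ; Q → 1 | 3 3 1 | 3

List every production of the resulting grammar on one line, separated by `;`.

Unit pairs: S ⇒* {T}.
Replace each nonterminal's rules with the union of the non-unit rules of every nonterminal it unit-derives.

S → 0 3 | 2 0 T | Q S | 2 1 | 2 T 2 | 0 | Q Q; T → 2 1 | 2 T 2 | 0 | Q Q; Q → 1 | 3 3 1 | 3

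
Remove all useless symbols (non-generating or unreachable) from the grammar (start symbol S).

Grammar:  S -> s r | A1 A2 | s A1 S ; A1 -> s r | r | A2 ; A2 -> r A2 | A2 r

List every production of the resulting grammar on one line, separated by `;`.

Generating nonterminals: {A1, S}.
Reachable from S after that: {A1, S}.
Removed useless symbols: {A2} and every production mentioning them.

S -> s r | s A1 S; A1 -> s r | r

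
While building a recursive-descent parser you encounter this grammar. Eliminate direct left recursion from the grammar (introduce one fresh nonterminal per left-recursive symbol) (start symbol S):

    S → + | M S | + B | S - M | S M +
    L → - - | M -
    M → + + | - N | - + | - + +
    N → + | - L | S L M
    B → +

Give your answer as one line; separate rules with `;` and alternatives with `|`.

S → + S' | M S S' | + B S'; L → - - | M -; M → + + | - N | - + | - + +; N → + | - L | S L M; B → +; S' → - M S' | M + S' | ε

Directly left-recursive nonterminal: S.
For S: α = {- M, M +}, β = {+, M S, + B}. Rewrite as S → β S' and S' → α S' | ε.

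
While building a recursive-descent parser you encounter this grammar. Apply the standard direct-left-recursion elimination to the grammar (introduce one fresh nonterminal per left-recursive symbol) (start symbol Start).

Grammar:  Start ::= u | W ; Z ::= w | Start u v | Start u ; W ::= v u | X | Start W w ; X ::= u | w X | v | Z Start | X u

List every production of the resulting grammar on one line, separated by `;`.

Left recursion appears on X.
For X: α = {u}, β = {u, w X, v, Z Start}. Rewrite as X → β X1 and X1 → α X1 | ε.

Start ::= u | W; Z ::= w | Start u v | Start u; W ::= v u | X | Start W w; X ::= u X1 | w X X1 | v X1 | Z Start X1; X1 ::= u X1 | ε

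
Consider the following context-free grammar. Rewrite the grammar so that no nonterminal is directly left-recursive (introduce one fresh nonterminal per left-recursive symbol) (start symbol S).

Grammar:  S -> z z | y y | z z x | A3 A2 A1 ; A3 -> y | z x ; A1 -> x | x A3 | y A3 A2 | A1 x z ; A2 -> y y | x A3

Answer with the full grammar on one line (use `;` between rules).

Left recursion appears on A1.
For A1: α = {x z}, β = {x, x A3, y A3 A2}. Rewrite as A1 → β A1' and A1' → α A1' | ε.

S -> z z | y y | z z x | A3 A2 A1; A3 -> y | z x; A1 -> x A1' | x A3 A1' | y A3 A2 A1'; A2 -> y y | x A3; A1' -> x z A1' | ε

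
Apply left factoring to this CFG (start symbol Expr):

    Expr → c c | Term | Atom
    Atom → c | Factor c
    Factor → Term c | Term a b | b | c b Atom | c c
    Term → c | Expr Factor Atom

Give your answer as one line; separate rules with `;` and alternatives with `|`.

Factor has alternatives sharing prefix 'Term': factor to Factor → Term Factor1 with Factor1 → c | a b.
Factor has alternatives sharing prefix 'c': factor to Factor → c Factor2 with Factor2 → b Atom | c.

Expr → c c | Term | Atom; Atom → c | Factor c; Factor → b | Term Factor1 | c Factor2; Term → c | Expr Factor Atom; Factor1 → c | a b; Factor2 → b Atom | c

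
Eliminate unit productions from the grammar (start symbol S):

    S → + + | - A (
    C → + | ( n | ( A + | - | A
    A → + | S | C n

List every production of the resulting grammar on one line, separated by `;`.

S → + + | - A (; C → + | ( n | ( A + | - | + + | - A ( | C n; A → + + | - A ( | + | C n

Unit pairs: A ⇒* {S}; C ⇒* {A, S}.
For every A with A ⇒* B via unit rules, add B's non-unit alternatives to A; then delete every rule of the form X → Y.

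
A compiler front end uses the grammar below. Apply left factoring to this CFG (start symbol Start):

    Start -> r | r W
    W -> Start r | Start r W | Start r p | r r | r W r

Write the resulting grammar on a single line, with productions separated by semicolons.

Start has alternatives sharing prefix 'r': factor to Start → r Start1 with Start1 → ε | W.
W has alternatives sharing prefix 'Start r': factor to W → Start r W1 with W1 → ε | W | p.
W has alternatives sharing prefix 'r': factor to W → r W2 with W2 → r | W r.

Start -> r Start1; W -> Start r W1 | r W2; Start1 -> ε | W; W1 -> ε | W | p; W2 -> r | W r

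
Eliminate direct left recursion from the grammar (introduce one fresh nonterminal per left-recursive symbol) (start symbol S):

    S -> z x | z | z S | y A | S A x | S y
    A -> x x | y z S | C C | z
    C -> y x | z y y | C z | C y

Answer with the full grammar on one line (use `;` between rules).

Directly left-recursive nonterminals: S, C.
For S: α = {A x, y}, β = {z x, z, z S, y A}. Rewrite as S → β S' and S' → α S' | ε.
For C: α = {z, y}, β = {y x, z y y}. Rewrite as C → β C' and C' → α C' | ε.

S -> z x S' | z S' | z S S' | y A S'; A -> x x | y z S | C C | z; C -> y x C' | z y y C'; S' -> A x S' | y S' | ε; C' -> z C' | y C' | ε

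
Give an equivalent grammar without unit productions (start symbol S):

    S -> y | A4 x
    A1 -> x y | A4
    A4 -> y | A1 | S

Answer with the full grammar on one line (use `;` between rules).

S -> y | A4 x; A1 -> y | x y | A4 x; A4 -> y | x y | A4 x

Unit pairs: A1 ⇒* {A4, S}; A4 ⇒* {A1, S}.
For every A with A ⇒* B via unit rules, add B's non-unit alternatives to A; then delete every rule of the form X → Y.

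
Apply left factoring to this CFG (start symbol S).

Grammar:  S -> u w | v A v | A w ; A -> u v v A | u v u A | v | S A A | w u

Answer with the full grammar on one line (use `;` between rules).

A has alternatives sharing prefix 'u v': factor to A → u v A' with A' → v A | u A.

S -> u w | v A v | A w; A -> v | S A A | w u | u v A'; A' -> v A | u A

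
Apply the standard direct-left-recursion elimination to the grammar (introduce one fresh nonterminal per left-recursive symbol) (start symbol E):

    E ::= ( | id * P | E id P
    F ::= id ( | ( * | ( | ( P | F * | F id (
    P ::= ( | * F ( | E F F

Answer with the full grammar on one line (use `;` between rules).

E ::= ( E' | id * P E'; F ::= id ( F' | ( * F' | ( F' | ( P F'; P ::= ( | * F ( | E F F; E' ::= id P E' | ε; F' ::= * F' | id ( F' | ε

Directly left-recursive nonterminals: E, F.
For E: α = {id P}, β = {(, id * P}. Rewrite as E → β E' and E' → α E' | ε.
For F: α = {*, id (}, β = {id (, ( *, (, ( P}. Rewrite as F → β F' and F' → α F' | ε.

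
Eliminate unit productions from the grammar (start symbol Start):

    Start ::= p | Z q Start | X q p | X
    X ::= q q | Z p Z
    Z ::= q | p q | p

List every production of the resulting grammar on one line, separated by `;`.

Start ::= p | Z q Start | X q p | q q | Z p Z; X ::= q q | Z p Z; Z ::= q | p q | p

Unit pairs: Start ⇒* {X}.
For every A with A ⇒* B via unit rules, add B's non-unit alternatives to A; then delete every rule of the form X → Y.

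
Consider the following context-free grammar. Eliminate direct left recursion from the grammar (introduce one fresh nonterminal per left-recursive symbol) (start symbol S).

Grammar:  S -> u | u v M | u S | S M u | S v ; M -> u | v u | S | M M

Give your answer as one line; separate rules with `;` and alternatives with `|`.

S, M are directly left-recursive.
For S: α = {M u, v}, β = {u, u v M, u S}. Rewrite as S → β S' and S' → α S' | ε.
For M: α = {M}, β = {u, v u, S}. Rewrite as M → β M' and M' → α M' | ε.

S -> u S' | u v M S' | u S S'; M -> u M' | v u M' | S M'; S' -> M u S' | v S' | ε; M' -> M M' | ε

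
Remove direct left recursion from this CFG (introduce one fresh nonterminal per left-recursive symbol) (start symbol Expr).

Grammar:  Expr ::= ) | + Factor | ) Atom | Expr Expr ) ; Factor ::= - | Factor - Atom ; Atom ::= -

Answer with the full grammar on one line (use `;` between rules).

Left recursion appears on Expr, Factor.
For Expr: α = {Expr )}, β = {), + Factor, ) Atom}. Rewrite as Expr → β Expr1 and Expr1 → α Expr1 | ε.
For Factor: α = {- Atom}, β = {-}. Rewrite as Factor → β Factor1 and Factor1 → α Factor1 | ε.

Expr ::= ) Expr1 | + Factor Expr1 | ) Atom Expr1; Factor ::= - Factor1; Atom ::= -; Expr1 ::= Expr ) Expr1 | ε; Factor1 ::= - Atom Factor1 | ε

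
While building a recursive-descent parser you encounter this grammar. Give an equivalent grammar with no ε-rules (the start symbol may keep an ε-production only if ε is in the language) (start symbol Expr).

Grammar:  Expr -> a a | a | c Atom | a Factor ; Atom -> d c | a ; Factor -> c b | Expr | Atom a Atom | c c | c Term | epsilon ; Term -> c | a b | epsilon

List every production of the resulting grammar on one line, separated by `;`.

Expr -> a a | a | c Atom | a Factor; Atom -> d c | a; Factor -> c b | Expr | Atom a Atom | c c | c Term | c; Term -> c | a b

Nullable nonterminals: {Factor, Term}.
ε ∉ L(G), so no ε-production is kept.
Add the nullable-subset variants: Factor → c Term gives c Term | c.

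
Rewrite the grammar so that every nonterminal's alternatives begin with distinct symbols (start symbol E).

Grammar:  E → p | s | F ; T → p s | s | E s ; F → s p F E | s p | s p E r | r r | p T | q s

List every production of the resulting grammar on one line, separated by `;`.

F has alternatives sharing prefix 's p': factor to F → s p F' with F' → F E | ε | E r.

E → p | s | F; T → p s | s | E s; F → r r | p T | q s | s p F'; F' → F E | ε | E r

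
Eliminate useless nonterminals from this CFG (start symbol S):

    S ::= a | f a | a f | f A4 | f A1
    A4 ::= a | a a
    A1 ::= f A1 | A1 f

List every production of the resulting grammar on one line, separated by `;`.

Generating nonterminals: {A4, S}.
Reachable from S after that: {A4, S}.
Removed useless symbols: {A1} and every production mentioning them.

S ::= a | f a | a f | f A4; A4 ::= a | a a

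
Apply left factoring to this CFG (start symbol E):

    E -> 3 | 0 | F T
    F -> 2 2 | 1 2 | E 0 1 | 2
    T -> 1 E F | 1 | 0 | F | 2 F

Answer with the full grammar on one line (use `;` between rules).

E -> 3 | 0 | F T; F -> 1 2 | E 0 1 | 2 F'; T -> 0 | F | 2 F | 1 T'; F' -> 2 | epsilon; T' -> E F | epsilon

F has alternatives sharing prefix '2': factor to F → 2 F' with F' → 2 | ε.
T has alternatives sharing prefix '1': factor to T → 1 T' with T' → E F | ε.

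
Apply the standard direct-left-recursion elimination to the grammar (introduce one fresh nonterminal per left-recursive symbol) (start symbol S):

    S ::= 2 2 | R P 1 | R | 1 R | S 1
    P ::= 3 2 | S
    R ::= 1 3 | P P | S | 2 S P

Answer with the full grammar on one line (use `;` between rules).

S ::= 2 2 S' | R P 1 S' | R S' | 1 R S'; P ::= 3 2 | S; R ::= 1 3 | P P | S | 2 S P; S' ::= 1 S' | ε

Left recursion appears on S.
For S: α = {1}, β = {2 2, R P 1, R, 1 R}. Rewrite as S → β S' and S' → α S' | ε.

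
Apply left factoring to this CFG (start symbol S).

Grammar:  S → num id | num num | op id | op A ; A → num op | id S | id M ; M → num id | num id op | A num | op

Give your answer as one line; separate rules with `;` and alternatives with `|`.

S has alternatives sharing prefix 'num': factor to S → num S' with S' → id | num.
S has alternatives sharing prefix 'op': factor to S → op S'' with S'' → id | A.
A has alternatives sharing prefix 'id': factor to A → id A' with A' → S | M.
M has alternatives sharing prefix 'num id': factor to M → num id M' with M' → ε | op.

S → num S' | op S''; A → num op | id A'; M → A num | op | num id M'; S' → id | num; S'' → id | A; A' → S | M; M' → ε | op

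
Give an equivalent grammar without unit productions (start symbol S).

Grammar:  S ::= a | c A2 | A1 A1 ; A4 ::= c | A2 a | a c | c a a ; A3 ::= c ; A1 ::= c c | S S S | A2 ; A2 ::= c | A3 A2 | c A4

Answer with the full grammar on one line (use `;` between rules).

S ::= a | c A2 | A1 A1; A4 ::= c | A2 a | a c | c a a; A3 ::= c; A1 ::= c | A3 A2 | c A4 | c c | S S S; A2 ::= c | A3 A2 | c A4

Unit pairs: A1 ⇒* {A2}.
For each unit pair (A, B), copy every non-unit production of B to A, then drop all unit productions.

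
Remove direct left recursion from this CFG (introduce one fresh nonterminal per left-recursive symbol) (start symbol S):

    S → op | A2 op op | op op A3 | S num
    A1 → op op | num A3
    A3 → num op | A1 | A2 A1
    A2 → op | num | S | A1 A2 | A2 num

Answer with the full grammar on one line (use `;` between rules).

S → op S' | A2 op op S' | op op A3 S'; A1 → op op | num A3; A3 → num op | A1 | A2 A1; A2 → op A2' | num A2' | S A2' | A1 A2 A2'; S' → num S' | ε; A2' → num A2' | ε

S, A2 are directly left-recursive.
For S: α = {num}, β = {op, A2 op op, op op A3}. Rewrite as S → β S' and S' → α S' | ε.
For A2: α = {num}, β = {op, num, S, A1 A2}. Rewrite as A2 → β A2' and A2' → α A2' | ε.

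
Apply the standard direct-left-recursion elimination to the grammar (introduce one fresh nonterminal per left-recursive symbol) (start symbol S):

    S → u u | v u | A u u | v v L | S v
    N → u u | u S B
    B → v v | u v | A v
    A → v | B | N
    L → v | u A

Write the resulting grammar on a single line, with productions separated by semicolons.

S is directly left-recursive.
For S: α = {v}, β = {u u, v u, A u u, v v L}. Rewrite as S → β S' and S' → α S' | ε.

S → u u S' | v u S' | A u u S' | v v L S'; N → u u | u S B; B → v v | u v | A v; A → v | B | N; L → v | u A; S' → v S' | ε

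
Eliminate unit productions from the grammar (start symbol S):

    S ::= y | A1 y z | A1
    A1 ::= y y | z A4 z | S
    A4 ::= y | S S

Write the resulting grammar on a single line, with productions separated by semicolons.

Unit pairs: A1 ⇒* {S}; S ⇒* {A1}.
Replace each nonterminal's rules with the union of the non-unit rules of every nonterminal it unit-derives.

S ::= y y | z A4 z | y | A1 y z; A1 ::= y y | z A4 z | y | A1 y z; A4 ::= y | S S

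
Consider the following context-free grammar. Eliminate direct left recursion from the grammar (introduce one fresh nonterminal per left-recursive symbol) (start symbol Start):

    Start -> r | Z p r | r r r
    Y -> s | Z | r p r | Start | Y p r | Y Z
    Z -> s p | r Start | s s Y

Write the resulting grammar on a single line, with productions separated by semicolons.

Left recursion appears on Y.
For Y: α = {p r, Z}, β = {s, Z, r p r, Start}. Rewrite as Y → β Y1 and Y1 → α Y1 | ε.

Start -> r | Z p r | r r r; Y -> s Y1 | Z Y1 | r p r Y1 | Start Y1; Z -> s p | r Start | s s Y; Y1 -> p r Y1 | Z Y1 | eps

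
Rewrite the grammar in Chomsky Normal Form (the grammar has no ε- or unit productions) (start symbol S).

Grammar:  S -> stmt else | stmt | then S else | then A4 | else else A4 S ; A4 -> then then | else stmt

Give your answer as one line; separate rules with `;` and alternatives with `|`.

S -> X1 X2 | stmt | X3 Y1 | X3 A4 | X2 Y2; A4 -> X3 X3 | X2 X1; X1 -> stmt; X2 -> else; X3 -> then; Y1 -> S X2; Y2 -> X2 Y3; Y3 -> A4 S

Introduce a nonterminal for each terminal appearing in a rule of length ≥ 2: X1 → stmt, X2 → else, X3 → then.
Binarize each right-hand side of length ≥ 3 by chaining fresh nonterminals (Y1, Y2, …): affected rules were S → X3 S X2; S → X2 X2 A4 S.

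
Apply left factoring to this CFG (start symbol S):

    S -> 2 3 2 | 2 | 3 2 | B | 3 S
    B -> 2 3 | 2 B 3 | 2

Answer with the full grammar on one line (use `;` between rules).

S -> B | 2 S' | 3 S''; B -> 2 B'; S' -> 3 2 | ε; S'' -> 2 | S; B' -> 3 | B 3 | ε

S has alternatives sharing prefix '2': factor to S → 2 S' with S' → 3 2 | ε.
S has alternatives sharing prefix '3': factor to S → 3 S'' with S'' → 2 | S.
B has alternatives sharing prefix '2': factor to B → 2 B' with B' → 3 | B 3 | ε.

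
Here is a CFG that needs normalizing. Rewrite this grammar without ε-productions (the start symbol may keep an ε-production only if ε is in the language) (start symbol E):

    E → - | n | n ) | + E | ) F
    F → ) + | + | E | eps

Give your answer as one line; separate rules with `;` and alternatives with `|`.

Nullable nonterminals: {F}.
ε ∉ L(G), so no ε-production is kept.
For each production, add variants omitting each subset of nullable occurrences: E → ) F gives ) F | ).

E → - | n | n ) | + E | ) F | ); F → ) + | + | E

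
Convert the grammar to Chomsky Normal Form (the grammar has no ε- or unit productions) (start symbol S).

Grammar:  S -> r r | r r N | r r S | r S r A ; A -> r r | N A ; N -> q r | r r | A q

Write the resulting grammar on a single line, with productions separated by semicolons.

Introduce a nonterminal for each terminal appearing in a rule of length ≥ 2: X1 → r, X2 → q.
Binarize each right-hand side of length ≥ 3 by chaining fresh nonterminals (Y1, Y2, …): affected rules were S → X1 X1 N; S → X1 X1 S; S → X1 S X1 A.

S -> X1 X1 | X1 Y1 | X1 Y2 | X1 Y3; A -> X1 X1 | N A; N -> X2 X1 | X1 X1 | A X2; X1 -> r; X2 -> q; Y1 -> X1 N; Y2 -> X1 S; Y3 -> S Y4; Y4 -> X1 A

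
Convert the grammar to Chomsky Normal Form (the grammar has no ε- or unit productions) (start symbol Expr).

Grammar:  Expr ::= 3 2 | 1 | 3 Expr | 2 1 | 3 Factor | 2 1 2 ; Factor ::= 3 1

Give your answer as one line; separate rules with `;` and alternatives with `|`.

Introduce a nonterminal for each terminal appearing in a rule of length ≥ 2: X1 → 3, X2 → 2, X3 → 1.
Binarize each right-hand side of length ≥ 3 by chaining fresh nonterminals (Y1, Y2, …): affected rules were Expr → X2 X3 X2.

Expr ::= X1 X2 | 1 | X1 Expr | X2 X3 | X1 Factor | X2 Y1; Factor ::= X1 X3; X1 ::= 3; X2 ::= 2; X3 ::= 1; Y1 ::= X3 X2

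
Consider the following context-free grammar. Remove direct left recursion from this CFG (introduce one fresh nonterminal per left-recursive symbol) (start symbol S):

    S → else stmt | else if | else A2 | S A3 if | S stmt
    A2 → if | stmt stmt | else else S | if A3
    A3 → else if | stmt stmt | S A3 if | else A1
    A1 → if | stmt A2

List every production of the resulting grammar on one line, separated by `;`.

S → else stmt S' | else if S' | else A2 S'; A2 → if | stmt stmt | else else S | if A3; A3 → else if | stmt stmt | S A3 if | else A1; A1 → if | stmt A2; S' → A3 if S' | stmt S' | ε

Left recursion appears on S.
For S: α = {A3 if, stmt}, β = {else stmt, else if, else A2}. Rewrite as S → β S' and S' → α S' | ε.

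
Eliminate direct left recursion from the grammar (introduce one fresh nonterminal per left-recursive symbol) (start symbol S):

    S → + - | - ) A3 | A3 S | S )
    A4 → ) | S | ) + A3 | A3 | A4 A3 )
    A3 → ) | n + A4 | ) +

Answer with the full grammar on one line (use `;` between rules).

S → + - S' | - ) A3 S' | A3 S S'; A4 → ) A4' | S A4' | ) + A3 A4' | A3 A4'; A3 → ) | n + A4 | ) +; S' → ) S' | ε; A4' → A3 ) A4' | ε

Directly left-recursive nonterminals: S, A4.
For S: α = {)}, β = {+ -, - ) A3, A3 S}. Rewrite as S → β S' and S' → α S' | ε.
For A4: α = {A3 )}, β = {), S, ) + A3, A3}. Rewrite as A4 → β A4' and A4' → α A4' | ε.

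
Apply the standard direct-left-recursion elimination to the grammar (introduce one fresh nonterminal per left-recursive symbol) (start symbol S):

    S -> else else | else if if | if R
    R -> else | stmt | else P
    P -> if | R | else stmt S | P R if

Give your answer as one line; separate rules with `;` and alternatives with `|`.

S -> else else | else if if | if R; R -> else | stmt | else P; P -> if P' | R P' | else stmt S P'; P' -> R if P' | eps

Left recursion appears on P.
For P: α = {R if}, β = {if, R, else stmt S}. Rewrite as P → β P' and P' → α P' | ε.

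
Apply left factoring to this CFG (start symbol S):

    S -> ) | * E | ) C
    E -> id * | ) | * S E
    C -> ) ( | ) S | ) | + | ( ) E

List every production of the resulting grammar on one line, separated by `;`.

S -> * E | ) S'; E -> id * | ) | * S E; C -> + | ( ) E | ) C'; S' -> ε | C; C' -> ( | S | ε

S has alternatives sharing prefix ')': factor to S → ) S' with S' → ε | C.
C has alternatives sharing prefix ')': factor to C → ) C' with C' → ( | S | ε.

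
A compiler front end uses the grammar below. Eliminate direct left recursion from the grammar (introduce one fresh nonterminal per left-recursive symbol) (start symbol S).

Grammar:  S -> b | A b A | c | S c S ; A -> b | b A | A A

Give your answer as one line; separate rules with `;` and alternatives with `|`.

S -> b S' | A b A S' | c S'; A -> b A' | b A A'; S' -> c S S' | ε; A' -> A A' | ε

S, A are directly left-recursive.
For S: α = {c S}, β = {b, A b A, c}. Rewrite as S → β S' and S' → α S' | ε.
For A: α = {A}, β = {b, b A}. Rewrite as A → β A' and A' → α A' | ε.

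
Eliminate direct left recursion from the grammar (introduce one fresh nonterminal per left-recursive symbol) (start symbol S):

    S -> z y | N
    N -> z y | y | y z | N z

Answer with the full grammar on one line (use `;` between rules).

Left recursion appears on N.
For N: α = {z}, β = {z y, y, y z}. Rewrite as N → β N' and N' → α N' | ε.

S -> z y | N; N -> z y N' | y N' | y z N'; N' -> z N' | ε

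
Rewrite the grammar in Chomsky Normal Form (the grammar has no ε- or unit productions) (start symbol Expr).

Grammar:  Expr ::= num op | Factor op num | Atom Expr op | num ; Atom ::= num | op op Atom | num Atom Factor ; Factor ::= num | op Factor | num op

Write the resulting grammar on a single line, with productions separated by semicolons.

Expr ::= X1 X2 | Factor Y1 | Atom Y2 | num; Atom ::= num | X2 Y3 | X1 Y4; Factor ::= num | X2 Factor | X1 X2; X1 ::= num; X2 ::= op; Y1 ::= X2 X1; Y2 ::= Expr X2; Y3 ::= X2 Atom; Y4 ::= Atom Factor

Introduce a nonterminal for each terminal appearing in a rule of length ≥ 2: X1 → num, X2 → op.
Binarize each right-hand side of length ≥ 3 by chaining fresh nonterminals (Y1, Y2, …): affected rules were Expr → Factor X2 X1; Expr → Atom Expr X2; Atom → X2 X2 Atom; Atom → X1 Atom Factor.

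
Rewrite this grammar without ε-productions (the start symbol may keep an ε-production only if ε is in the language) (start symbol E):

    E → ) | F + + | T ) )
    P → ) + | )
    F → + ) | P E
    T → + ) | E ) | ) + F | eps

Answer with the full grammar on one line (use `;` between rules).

The nullable symbols are {T}.
ε ∉ L(G), so no ε-production is kept.
Add the nullable-subset variants: E → T ) ) gives T ) ) | ) ).

E → ) | F + + | T ) ) | ) ); P → ) + | ); F → + ) | P E; T → + ) | E ) | ) + F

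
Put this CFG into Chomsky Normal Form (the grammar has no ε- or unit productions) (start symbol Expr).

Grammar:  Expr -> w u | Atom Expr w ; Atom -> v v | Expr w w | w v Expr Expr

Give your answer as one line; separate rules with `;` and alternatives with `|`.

Expr -> X1 X2 | Atom Y1; Atom -> X3 X3 | Expr Y2 | X1 Y3; X1 -> w; X2 -> u; X3 -> v; Y1 -> Expr X1; Y2 -> X1 X1; Y3 -> X3 Y4; Y4 -> Expr Expr

Introduce a nonterminal for each terminal appearing in a rule of length ≥ 2: X1 → w, X2 → u, X3 → v.
Binarize each right-hand side of length ≥ 3 by chaining fresh nonterminals (Y1, Y2, …): affected rules were Expr → Atom Expr X1; Atom → Expr X1 X1; Atom → X1 X3 Expr Expr.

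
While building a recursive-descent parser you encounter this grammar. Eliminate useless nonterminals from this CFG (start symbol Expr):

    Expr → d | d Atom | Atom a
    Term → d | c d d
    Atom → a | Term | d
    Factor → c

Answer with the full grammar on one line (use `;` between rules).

Generating nonterminals: {Atom, Expr, Factor, Term}.
Reachable from Expr after that: {Atom, Expr, Term}.
Removed useless symbols: {Factor} and every production mentioning them.

Expr → d | d Atom | Atom a; Term → d | c d d; Atom → a | Term | d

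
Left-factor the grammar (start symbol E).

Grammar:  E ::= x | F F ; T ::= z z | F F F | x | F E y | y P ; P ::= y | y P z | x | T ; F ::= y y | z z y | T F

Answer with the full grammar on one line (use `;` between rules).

E ::= x | F F; T ::= z z | x | y P | F T'; P ::= x | T | y P'; F ::= y y | z z y | T F; T' ::= F F | E y; P' ::= eps | P z

T has alternatives sharing prefix 'F': factor to T → F T' with T' → F F | E y.
P has alternatives sharing prefix 'y': factor to P → y P' with P' → ε | P z.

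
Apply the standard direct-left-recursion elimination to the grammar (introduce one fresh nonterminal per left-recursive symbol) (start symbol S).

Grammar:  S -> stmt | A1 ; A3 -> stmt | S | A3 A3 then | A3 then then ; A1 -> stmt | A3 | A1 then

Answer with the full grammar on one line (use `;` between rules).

Left recursion appears on A3, A1.
For A3: α = {A3 then, then then}, β = {stmt, S}. Rewrite as A3 → β A3' and A3' → α A3' | ε.
For A1: α = {then}, β = {stmt, A3}. Rewrite as A1 → β A1' and A1' → α A1' | ε.

S -> stmt | A1; A3 -> stmt A3' | S A3'; A1 -> stmt A1' | A3 A1'; A3' -> A3 then A3' | then then A3' | epsilon; A1' -> then A1' | epsilon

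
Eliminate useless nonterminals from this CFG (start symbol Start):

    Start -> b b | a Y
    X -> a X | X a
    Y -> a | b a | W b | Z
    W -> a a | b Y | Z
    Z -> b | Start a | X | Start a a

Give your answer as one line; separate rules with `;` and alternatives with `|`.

Start -> b b | a Y; Y -> a | b a | W b | Z; W -> a a | b Y | Z; Z -> b | Start a | Start a a

Generating nonterminals: {Start, W, Y, Z}.
Reachable from Start after that: {Start, W, Y, Z}.
Removed useless symbols: {X} and every production mentioning them.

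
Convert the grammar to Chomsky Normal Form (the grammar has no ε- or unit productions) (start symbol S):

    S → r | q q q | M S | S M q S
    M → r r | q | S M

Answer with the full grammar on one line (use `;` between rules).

S → r | X1 Y1 | M S | S Y2; M → X2 X2 | q | S M; X1 → q; X2 → r; Y1 → X1 X1; Y2 → M Y3; Y3 → X1 S

Introduce a nonterminal for each terminal appearing in a rule of length ≥ 2: X1 → q, X2 → r.
Binarize each right-hand side of length ≥ 3 by chaining fresh nonterminals (Y1, Y2, …): affected rules were S → X1 X1 X1; S → S M X1 S.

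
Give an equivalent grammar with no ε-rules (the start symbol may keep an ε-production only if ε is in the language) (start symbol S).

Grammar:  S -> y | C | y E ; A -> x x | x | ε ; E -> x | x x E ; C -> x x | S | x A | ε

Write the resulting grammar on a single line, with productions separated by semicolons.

S -> y | C | y E | ε; A -> x x | x; E -> x | x x E; C -> x x | S | x A | x

Nullable nonterminals: {A, C, S}.
ε ∈ L(G) since S is nullable, so keep S → ε.
For each production, add variants omitting each subset of nullable occurrences: C → x A gives x A | x.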